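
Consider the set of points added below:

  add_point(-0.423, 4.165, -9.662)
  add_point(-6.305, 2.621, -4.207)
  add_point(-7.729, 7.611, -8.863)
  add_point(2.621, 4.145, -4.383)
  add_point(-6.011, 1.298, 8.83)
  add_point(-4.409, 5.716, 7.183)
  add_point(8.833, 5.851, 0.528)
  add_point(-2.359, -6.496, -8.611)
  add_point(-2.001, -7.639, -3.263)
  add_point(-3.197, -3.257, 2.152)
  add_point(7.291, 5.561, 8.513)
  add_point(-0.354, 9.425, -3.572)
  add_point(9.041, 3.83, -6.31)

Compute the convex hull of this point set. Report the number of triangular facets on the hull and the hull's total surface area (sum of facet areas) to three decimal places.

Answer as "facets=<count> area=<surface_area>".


facets=18 area=884.341

Points on the hull: [0, 1, 2, 4, 5, 6, 7, 8, 10, 11, 12] (11 of 13).

Triangle areas on the boundary:
  f1: (p10, p8, p12) → 119.7193
  f2: (p10, p4, p8) → 108.3003
  f3: (p7, p8, p12) → 42.5560
  f4: (p6, p10, p12) → 10.2148
  f5: (p5, p4, p2) → 38.3341
  f6: (p5, p10, p4) → 28.2278
  f7: (p0, p12, p2) → 22.7867
  f8: (p0, p7, p2) → 42.8237
  f9: (p0, p7, p12) → 54.3907
  f10: (p1, p4, p8) → 71.9091
  f11: (p1, p7, p8) → 29.1953
  f12: (p1, p4, p2) → 30.6776
  f13: (p1, p7, p2) → 34.6513
  f14: (p11, p5, p2) → 54.9696
  f15: (p11, p5, p10) → 69.2264
  f16: (p11, p6, p10) → 42.3196
  f17: (p11, p12, p2) → 47.1507
  f18: (p11, p6, p12) → 36.8881
Σ area = 884.341

Check V−E+F: 11 − 27 + 18 = 2.


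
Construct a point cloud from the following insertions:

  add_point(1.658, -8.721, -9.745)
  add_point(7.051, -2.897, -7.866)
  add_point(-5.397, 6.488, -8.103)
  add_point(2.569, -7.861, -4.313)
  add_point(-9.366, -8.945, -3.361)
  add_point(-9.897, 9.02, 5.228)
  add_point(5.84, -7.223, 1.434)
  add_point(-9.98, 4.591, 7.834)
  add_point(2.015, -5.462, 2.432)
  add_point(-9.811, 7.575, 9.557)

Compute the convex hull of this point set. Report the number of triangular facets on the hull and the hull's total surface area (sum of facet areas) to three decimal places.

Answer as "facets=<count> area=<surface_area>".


Points on the hull: [0, 1, 2, 4, 5, 6, 7, 8, 9] (9 of 10).

Per-facet area ½‖(b−a)×(c−a)‖:
  f1: (p5, p4, p7) → 42.4735
  f2: (p2, p5, p1) → 104.6551
  f3: (p2, p5, p4) → 116.9713
  f4: (p8, p4, p7) → 103.8055
  f5: (p8, p6, p4) → 23.8839
  f6: (p9, p5, p1) → 52.6107
  f7: (p9, p6, p1) → 117.8958
  f8: (p9, p5, p7) → 7.7133
  f9: (p9, p8, p7) → 21.6380
  f10: (p9, p8, p6) → 16.4493
  f11: (p0, p2, p1) → 63.2587
  f12: (p0, p2, p4) → 98.5750
  f13: (p0, p6, p1) → 41.5155
  f14: (p0, p6, p4) → 75.6122
Σ area = 887.058

Check V−E+F: 9 − 21 + 14 = 2.

facets=14 area=887.058


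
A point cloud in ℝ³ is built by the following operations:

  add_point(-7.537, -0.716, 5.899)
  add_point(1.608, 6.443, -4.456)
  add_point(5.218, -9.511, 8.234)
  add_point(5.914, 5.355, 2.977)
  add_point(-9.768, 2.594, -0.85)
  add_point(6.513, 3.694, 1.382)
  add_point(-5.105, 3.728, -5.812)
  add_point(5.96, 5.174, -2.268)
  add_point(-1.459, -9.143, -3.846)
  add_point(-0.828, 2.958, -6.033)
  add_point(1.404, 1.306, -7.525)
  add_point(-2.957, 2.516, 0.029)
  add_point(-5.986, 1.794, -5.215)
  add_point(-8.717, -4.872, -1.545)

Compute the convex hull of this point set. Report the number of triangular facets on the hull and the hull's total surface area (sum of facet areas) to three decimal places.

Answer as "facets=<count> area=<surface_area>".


12 of the 14 inputs are extreme points: [0, 1, 2, 3, 4, 5, 6, 7, 8, 10, 12, 13].

Triangle areas on the boundary:
  f1: (p8, p10, p2) → 77.6320
  f2: (p3, p2, p5) → 17.0142
  f3: (p3, p0, p2) → 103.8779
  f4: (p3, p0, p4) → 58.7767
  f5: (p3, p1, p4) → 53.5365
  f6: (p13, p8, p2) → 59.2355
  f7: (p13, p0, p2) → 67.3957
  f8: (p13, p0, p4) → 27.4975
  f9: (p6, p1, p4) → 21.3397
  f10: (p6, p1, p10) → 19.7882
  f11: (p7, p1, p10) → 15.0595
  f12: (p7, p2, p5) → 20.0366
  f13: (p7, p10, p2) → 71.8680
  f14: (p7, p3, p5) → 4.4824
  f15: (p7, p3, p1) → 11.9990
  f16: (p12, p13, p4) → 21.0978
  f17: (p12, p6, p4) → 6.0495
  f18: (p12, p13, p8) → 35.2901
  f19: (p12, p8, p10) → 42.6502
  f20: (p12, p6, p10) → 7.8269
Σ area = 742.454

Check V−E+F: 12 − 30 + 20 = 2.

facets=20 area=742.454


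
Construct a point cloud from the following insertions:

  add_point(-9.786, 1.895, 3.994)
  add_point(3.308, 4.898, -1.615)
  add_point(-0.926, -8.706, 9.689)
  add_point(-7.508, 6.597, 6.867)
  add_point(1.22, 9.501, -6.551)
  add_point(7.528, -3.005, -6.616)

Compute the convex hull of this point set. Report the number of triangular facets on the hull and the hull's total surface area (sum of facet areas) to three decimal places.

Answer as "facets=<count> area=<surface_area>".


facets=8 area=635.667

Hull vertices (6/6): indices [0, 1, 2, 3, 4, 5].

Per-facet area ½‖(b−a)×(c−a)‖:
  f1: (p4, p5, p0) → 118.6449
  f2: (p2, p5, p0) → 138.2406
  f3: (p3, p4, p0) → 48.4353
  f4: (p3, p2, p0) → 44.0522
  f5: (p1, p3, p4) → 48.5862
  f6: (p1, p3, p2) → 111.1208
  f7: (p1, p4, p5) → 34.7637
  f8: (p1, p2, p5) → 91.8235
Σ area = 635.667

Euler: V−E+F = 6−12+8 = 2.


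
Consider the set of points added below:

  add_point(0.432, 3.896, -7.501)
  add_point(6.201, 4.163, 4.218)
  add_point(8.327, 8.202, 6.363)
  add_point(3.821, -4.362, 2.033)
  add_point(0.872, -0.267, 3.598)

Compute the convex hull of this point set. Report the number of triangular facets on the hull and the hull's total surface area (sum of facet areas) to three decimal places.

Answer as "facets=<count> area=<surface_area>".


facets=4 area=218.257

4 of the 5 inputs are extreme points: [0, 2, 3, 4].

Triangle areas on the boundary:
  f1: (p3, p2, p0) → 88.5437
  f2: (p4, p2, p0) → 68.8965
  f3: (p4, p3, p0) → 31.3329
  f4: (p4, p3, p2) → 29.4840
Σ area = 218.257

Euler characteristic 4−6+4 = 2 ✓


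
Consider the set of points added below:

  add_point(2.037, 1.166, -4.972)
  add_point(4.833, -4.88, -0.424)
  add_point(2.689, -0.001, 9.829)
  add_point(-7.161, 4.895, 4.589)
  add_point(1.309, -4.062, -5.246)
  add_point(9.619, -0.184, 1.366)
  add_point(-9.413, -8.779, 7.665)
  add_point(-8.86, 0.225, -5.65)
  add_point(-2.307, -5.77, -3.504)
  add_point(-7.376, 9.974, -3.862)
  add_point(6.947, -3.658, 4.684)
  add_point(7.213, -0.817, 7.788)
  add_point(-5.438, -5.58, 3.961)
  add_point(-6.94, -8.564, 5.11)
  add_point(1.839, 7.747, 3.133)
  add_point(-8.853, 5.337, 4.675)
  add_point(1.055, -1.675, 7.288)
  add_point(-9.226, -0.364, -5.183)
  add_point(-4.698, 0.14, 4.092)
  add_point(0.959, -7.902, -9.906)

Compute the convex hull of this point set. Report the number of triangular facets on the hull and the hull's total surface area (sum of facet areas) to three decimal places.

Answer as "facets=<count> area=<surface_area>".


facets=22 area=1026.531

13 of the 20 inputs are extreme points: [0, 2, 5, 6, 7, 9, 10, 11, 13, 14, 15, 17, 19].

Triangle areas on the boundary:
  f1: (p17, p19, p6) → 103.8507
  f2: (p0, p9, p5) → 52.0681
  f3: (p0, p19, p5) → 49.9435
  f4: (p0, p19, p9) → 55.6364
  f5: (p15, p2, p6) → 89.6551
  f6: (p15, p17, p6) → 78.1781
  f7: (p15, p17, p9) → 48.1337
  f8: (p14, p9, p5) → 53.9395
  f9: (p14, p15, p9) → 50.5445
  f10: (p14, p15, p2) → 55.9887
  f11: (p13, p19, p6) → 8.5111
  f12: (p10, p19, p5) → 44.0113
  f13: (p10, p13, p19) → 109.9441
  f14: (p10, p13, p6) → 18.8664
  f15: (p7, p19, p9) → 56.8211
  f16: (p7, p17, p9) → 3.1820
  f17: (p7, p17, p19) → 5.6032
  f18: (p11, p14, p5) → 36.6580
  f19: (p11, p14, p2) → 25.7827
  f20: (p11, p10, p5) → 11.5876
  f21: (p11, p2, p6) → 31.2620
  f22: (p11, p10, p6) → 36.3629
Σ area = 1026.531

Euler characteristic 13−33+22 = 2 ✓


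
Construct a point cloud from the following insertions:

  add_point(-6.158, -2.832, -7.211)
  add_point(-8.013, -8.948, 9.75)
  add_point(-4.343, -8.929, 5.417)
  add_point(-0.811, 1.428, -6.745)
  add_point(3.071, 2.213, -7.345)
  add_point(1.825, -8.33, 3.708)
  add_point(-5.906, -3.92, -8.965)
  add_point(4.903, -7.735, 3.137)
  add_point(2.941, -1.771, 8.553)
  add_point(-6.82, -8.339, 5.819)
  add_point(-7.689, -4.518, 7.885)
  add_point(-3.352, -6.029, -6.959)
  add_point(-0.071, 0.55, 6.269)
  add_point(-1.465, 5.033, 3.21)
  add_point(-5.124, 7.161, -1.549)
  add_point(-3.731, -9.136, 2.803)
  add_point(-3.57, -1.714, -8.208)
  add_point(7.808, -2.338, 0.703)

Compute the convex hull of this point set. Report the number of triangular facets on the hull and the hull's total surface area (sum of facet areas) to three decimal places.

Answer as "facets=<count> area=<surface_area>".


Points on the hull: [0, 1, 4, 5, 6, 7, 8, 9, 10, 11, 13, 14, 15, 16, 17] (15 of 18).

Triangle areas on the boundary:
  f1: (p7, p8, p1) → 54.0127
  f2: (p7, p8, p17) → 26.5191
  f3: (p0, p6, p1) → 14.7075
  f4: (p0, p6, p14) → 6.1845
  f5: (p16, p6, p14) → 15.2250
  f6: (p16, p4, p14) → 40.7686
  f7: (p16, p4, p6) → 3.1703
  f8: (p10, p8, p1) → 25.5025
  f9: (p10, p0, p1) → 32.0338
  f10: (p10, p0, p14) → 81.3964
  f11: (p13, p8, p17) → 44.1426
  f12: (p13, p4, p17) → 55.9889
  f13: (p13, p4, p14) → 35.0459
  f14: (p13, p10, p14) → 37.9682
  f15: (p13, p10, p8) → 50.9853
  f16: (p9, p6, p1) → 8.5073
  f17: (p9, p15, p1) → 5.1413
  f18: (p9, p15, p6) → 25.8779
  f19: (p5, p7, p1) → 6.9749
  f20: (p5, p15, p1) → 21.5269
  f21: (p5, p15, p7) → 3.0486
  f22: (p11, p15, p6) → 15.3498
  f23: (p11, p15, p7) → 44.8142
  f24: (p11, p4, p6) → 20.2261
  f25: (p11, p4, p17) → 54.0732
  f26: (p11, p7, p17) → 43.0907
Σ area = 772.283

Euler characteristic 15−39+26 = 2 ✓

facets=26 area=772.283


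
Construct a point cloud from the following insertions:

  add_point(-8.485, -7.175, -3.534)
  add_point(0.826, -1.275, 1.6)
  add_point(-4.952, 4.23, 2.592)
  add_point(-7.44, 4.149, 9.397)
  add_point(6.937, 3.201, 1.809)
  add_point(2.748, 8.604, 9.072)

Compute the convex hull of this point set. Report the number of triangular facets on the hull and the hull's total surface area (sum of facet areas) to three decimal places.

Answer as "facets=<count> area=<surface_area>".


facets=8 area=409.661

Points on the hull: [0, 1, 2, 3, 4, 5] (6 of 6).

Per-facet area ½‖(b−a)×(c−a)‖:
  f1: (p2, p4, p0) → 79.2257
  f2: (p2, p5, p4) → 51.2402
  f3: (p2, p3, p0) → 45.9156
  f4: (p2, p5, p3) → 37.8081
  f5: (p1, p4, p0) → 18.5102
  f6: (p1, p3, p0) → 76.5143
  f7: (p1, p5, p4) → 37.7923
  f8: (p1, p5, p3) → 62.6542
Σ area = 409.661

Check V−E+F: 6 − 12 + 8 = 2.


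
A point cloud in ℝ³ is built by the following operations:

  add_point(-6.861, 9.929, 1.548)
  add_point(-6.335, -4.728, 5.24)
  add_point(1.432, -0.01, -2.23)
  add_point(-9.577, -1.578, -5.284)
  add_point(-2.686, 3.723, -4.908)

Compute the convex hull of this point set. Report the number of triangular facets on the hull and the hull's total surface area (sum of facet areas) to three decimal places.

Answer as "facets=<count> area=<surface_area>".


Hull vertices (5/5): indices [0, 1, 2, 3, 4].

Area of each hull facet:
  f1: (p1, p2, p3) → 58.0740
  f2: (p1, p0, p3) → 74.9754
  f3: (p1, p0, p2) → 75.9452
  f4: (p4, p2, p3) → 26.4126
  f5: (p4, p0, p3) → 42.8659
  f6: (p4, p0, p2) → 28.2128
Σ area = 306.486

Euler characteristic 5−9+6 = 2 ✓

facets=6 area=306.486


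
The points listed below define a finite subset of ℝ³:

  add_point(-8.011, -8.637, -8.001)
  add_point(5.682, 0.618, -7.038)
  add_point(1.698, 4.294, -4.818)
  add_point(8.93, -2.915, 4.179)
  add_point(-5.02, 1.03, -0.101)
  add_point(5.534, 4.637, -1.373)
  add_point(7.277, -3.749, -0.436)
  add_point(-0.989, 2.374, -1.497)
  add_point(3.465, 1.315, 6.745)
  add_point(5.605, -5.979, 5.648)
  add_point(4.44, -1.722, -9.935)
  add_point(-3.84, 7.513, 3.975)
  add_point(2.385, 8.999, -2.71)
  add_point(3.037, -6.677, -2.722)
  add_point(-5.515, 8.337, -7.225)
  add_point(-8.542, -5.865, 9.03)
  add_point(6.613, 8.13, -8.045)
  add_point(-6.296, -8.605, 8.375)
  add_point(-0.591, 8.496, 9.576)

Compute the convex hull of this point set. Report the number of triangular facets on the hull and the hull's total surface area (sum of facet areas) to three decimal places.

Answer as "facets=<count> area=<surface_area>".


Hull vertices (13/19): indices [0, 3, 6, 9, 10, 11, 12, 13, 14, 15, 16, 17, 18].

Facet areas (half cross-product norm):
  f1: (p17, p0, p15) → 29.4573
  f2: (p17, p18, p15) → 27.4971
  f3: (p11, p18, p15) → 49.2977
  f4: (p13, p17, p0) → 87.4175
  f5: (p13, p10, p0) → 54.5724
  f6: (p16, p18, p3) → 124.9494
  f7: (p16, p18, p12) → 19.3754
  f8: (p14, p18, p12) → 55.5014
  f9: (p14, p11, p18) → 15.7497
  f10: (p14, p16, p12) → 30.9975
  f11: (p14, p0, p15) → 145.2814
  f12: (p14, p11, p15) → 80.0732
  f13: (p14, p10, p0) → 99.1679
  f14: (p14, p16, p10) → 61.3469
  f15: (p9, p13, p17) → 54.6339
  f16: (p9, p18, p3) → 37.5126
  f17: (p9, p17, p18) → 98.6362
  f18: (p6, p13, p10) → 24.9010
  f19: (p6, p16, p3) → 32.5561
  f20: (p6, p16, p10) → 51.8893
  f21: (p6, p9, p3) → 11.8029
  f22: (p6, p9, p13) → 18.8612
Σ area = 1211.478

Euler characteristic 13−33+22 = 2 ✓

facets=22 area=1211.478


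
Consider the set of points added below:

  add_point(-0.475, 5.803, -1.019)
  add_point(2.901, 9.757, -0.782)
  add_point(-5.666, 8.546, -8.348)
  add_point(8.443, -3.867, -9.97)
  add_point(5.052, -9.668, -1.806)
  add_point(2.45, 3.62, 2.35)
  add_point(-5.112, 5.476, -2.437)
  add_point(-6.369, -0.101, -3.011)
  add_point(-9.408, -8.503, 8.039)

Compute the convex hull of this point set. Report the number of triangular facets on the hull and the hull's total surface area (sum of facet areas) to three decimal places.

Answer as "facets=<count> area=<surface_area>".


Points on the hull: [1, 2, 3, 4, 5, 6, 7, 8] (8 of 9).

Area of each hull facet:
  f1: (p2, p1, p3) → 97.7814
  f2: (p5, p1, p8) → 37.8637
  f3: (p5, p4, p8) → 114.9165
  f4: (p5, p1, p3) → 53.8502
  f5: (p5, p4, p3) → 72.8874
  f6: (p7, p2, p8) → 27.6483
  f7: (p7, p2, p3) → 85.1954
  f8: (p7, p4, p8) → 102.0241
  f9: (p7, p4, p3) → 77.8951
  f10: (p6, p1, p8) → 73.6168
  f11: (p6, p2, p8) → 31.4585
  f12: (p6, p2, p1) → 30.8552
Σ area = 805.993

Euler: V−E+F = 8−18+12 = 2.

facets=12 area=805.993


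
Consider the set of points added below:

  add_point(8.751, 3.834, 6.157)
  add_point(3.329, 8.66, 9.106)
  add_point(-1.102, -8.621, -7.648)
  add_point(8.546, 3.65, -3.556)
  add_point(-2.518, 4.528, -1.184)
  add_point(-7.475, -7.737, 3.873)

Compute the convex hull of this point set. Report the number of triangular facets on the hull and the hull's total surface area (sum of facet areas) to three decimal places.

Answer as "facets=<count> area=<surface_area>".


facets=8 area=638.058

6 of the 6 inputs are extreme points: [0, 1, 2, 3, 4, 5].

Triangle areas on the boundary:
  f1: (p1, p0, p5) → 77.5490
  f2: (p2, p0, p5) → 128.0594
  f3: (p3, p1, p0) → 35.3134
  f4: (p3, p2, p0) → 75.2541
  f5: (p4, p1, p5) → 87.6872
  f6: (p4, p2, p5) → 84.6811
  f7: (p4, p3, p1) → 68.7352
  f8: (p4, p3, p2) → 80.7790
Σ area = 638.058

Euler: V−E+F = 6−12+8 = 2.


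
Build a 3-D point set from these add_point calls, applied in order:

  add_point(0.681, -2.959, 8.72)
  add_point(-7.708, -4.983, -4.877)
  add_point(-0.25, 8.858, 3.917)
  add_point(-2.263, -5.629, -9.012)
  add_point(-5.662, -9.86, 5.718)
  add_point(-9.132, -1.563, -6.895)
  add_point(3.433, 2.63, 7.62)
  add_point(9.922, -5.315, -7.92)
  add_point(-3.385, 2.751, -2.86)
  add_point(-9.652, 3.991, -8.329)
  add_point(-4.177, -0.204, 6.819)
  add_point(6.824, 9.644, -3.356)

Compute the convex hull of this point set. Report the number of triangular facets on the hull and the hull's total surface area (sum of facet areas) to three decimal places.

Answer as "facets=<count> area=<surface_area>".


Extreme-point indices: [0, 1, 2, 3, 4, 5, 6, 7, 9, 10, 11] — 11 of 12 on the boundary.

Area of each hull facet:
  f1: (p11, p7, p9) → 141.6457
  f2: (p2, p11, p9) → 81.8321
  f3: (p3, p7, p9) → 60.5482
  f4: (p3, p4, p7) → 95.1256
  f5: (p10, p4, p9) → 81.4411
  f6: (p10, p2, p9) → 80.1535
  f7: (p1, p3, p4) → 37.8884
  f8: (p6, p10, p2) → 32.4842
  f9: (p6, p11, p7) → 104.9860
  f10: (p6, p2, p11) → 41.2554
  f11: (p5, p4, p9) → 30.0342
  f12: (p5, p1, p4) → 14.2889
  f13: (p5, p3, p9) → 20.7839
  f14: (p5, p1, p3) → 14.4631
  f15: (p0, p10, p4) → 27.6807
  f16: (p0, p6, p10) → 18.5466
  f17: (p0, p4, p7) → 94.3059
  f18: (p0, p6, p7) → 58.7082
Σ area = 1036.172

Check V−E+F: 11 − 27 + 18 = 2.

facets=18 area=1036.172


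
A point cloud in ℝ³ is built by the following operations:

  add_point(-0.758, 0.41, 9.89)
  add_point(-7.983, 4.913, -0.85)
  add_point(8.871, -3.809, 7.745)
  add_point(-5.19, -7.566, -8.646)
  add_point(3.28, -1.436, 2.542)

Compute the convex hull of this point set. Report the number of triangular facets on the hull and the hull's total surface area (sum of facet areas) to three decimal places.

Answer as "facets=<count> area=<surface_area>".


Hull vertices (5/5): indices [0, 1, 2, 3, 4].

Per-facet area ½‖(b−a)×(c−a)‖:
  f1: (p0, p2, p1) → 65.8178
  f2: (p0, p3, p1) → 102.5619
  f3: (p0, p3, p2) → 109.7644
  f4: (p4, p2, p1) → 23.8339
  f5: (p4, p3, p1) → 90.8016
  f6: (p4, p3, p2) → 40.9682
Σ area = 433.748

Check V−E+F: 5 − 9 + 6 = 2.

facets=6 area=433.748


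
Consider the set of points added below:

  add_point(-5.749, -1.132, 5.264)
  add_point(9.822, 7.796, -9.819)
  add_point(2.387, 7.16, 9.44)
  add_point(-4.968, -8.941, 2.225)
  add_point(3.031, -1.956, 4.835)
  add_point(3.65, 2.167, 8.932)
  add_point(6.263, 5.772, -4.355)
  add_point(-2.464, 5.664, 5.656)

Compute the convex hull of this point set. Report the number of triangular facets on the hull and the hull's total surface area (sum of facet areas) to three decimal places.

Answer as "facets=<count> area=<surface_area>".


Points on the hull: [0, 1, 2, 3, 4, 5, 7] (7 of 8).

Facet areas (half cross-product norm):
  f1: (p3, p1, p0) → 98.4797
  f2: (p4, p3, p1) → 94.1800
  f3: (p7, p1, p0) → 71.0368
  f4: (p7, p2, p0) → 19.5533
  f5: (p7, p2, p1) → 62.8806
  f6: (p5, p3, p0) → 42.1494
  f7: (p5, p2, p0) → 27.2769
  f8: (p5, p4, p3) → 22.9714
  f9: (p5, p2, p1) → 52.8432
  f10: (p5, p4, p1) → 54.5851
Σ area = 545.956

Euler: V−E+F = 7−15+10 = 2.

facets=10 area=545.956


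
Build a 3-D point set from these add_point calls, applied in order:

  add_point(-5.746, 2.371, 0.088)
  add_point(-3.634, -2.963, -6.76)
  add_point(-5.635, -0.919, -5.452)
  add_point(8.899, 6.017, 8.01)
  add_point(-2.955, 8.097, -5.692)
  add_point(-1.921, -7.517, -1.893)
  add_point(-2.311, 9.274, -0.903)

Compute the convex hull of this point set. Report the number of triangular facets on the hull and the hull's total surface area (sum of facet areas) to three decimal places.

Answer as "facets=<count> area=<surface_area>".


facets=10 area=443.982

Points on the hull: [0, 1, 2, 3, 4, 5, 6] (7 of 7).

Area of each hull facet:
  f1: (p5, p3, p0) → 91.8941
  f2: (p1, p5, p3) → 68.6265
  f3: (p4, p1, p3) → 101.5086
  f4: (p6, p3, p0) → 56.9747
  f5: (p6, p4, p0) → 19.1280
  f6: (p6, p4, p3) → 28.3423
  f7: (p2, p4, p0) → 26.8813
  f8: (p2, p4, p1) → 13.3527
  f9: (p2, p5, p0) → 26.9302
  f10: (p2, p1, p5) → 10.3435
Σ area = 443.982

Euler: V−E+F = 7−15+10 = 2.


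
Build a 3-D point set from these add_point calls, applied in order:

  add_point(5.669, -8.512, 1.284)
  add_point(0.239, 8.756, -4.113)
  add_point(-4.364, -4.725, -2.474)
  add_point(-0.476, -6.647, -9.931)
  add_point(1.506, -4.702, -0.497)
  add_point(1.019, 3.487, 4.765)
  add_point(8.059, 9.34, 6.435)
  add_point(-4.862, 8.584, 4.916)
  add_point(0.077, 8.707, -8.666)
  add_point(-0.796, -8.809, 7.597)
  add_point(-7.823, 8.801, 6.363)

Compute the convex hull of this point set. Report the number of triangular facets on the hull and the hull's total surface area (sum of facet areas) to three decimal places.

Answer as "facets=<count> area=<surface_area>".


facets=10 area=966.672

Hull vertices (7/11): indices [0, 2, 3, 6, 8, 9, 10].

Facet areas (half cross-product norm):
  f1: (p9, p6, p10) → 142.0592
  f2: (p8, p6, p10) → 119.7327
  f3: (p2, p9, p10) → 93.8890
  f4: (p2, p3, p9) → 41.4946
  f5: (p2, p8, p10) → 114.7314
  f6: (p2, p8, p3) → 63.8977
  f7: (p0, p9, p6) → 84.4789
  f8: (p0, p3, p9) → 56.2391
  f9: (p0, p8, p6) → 150.6891
  f10: (p0, p8, p3) → 99.4602
Σ area = 966.672

Euler characteristic 7−15+10 = 2 ✓


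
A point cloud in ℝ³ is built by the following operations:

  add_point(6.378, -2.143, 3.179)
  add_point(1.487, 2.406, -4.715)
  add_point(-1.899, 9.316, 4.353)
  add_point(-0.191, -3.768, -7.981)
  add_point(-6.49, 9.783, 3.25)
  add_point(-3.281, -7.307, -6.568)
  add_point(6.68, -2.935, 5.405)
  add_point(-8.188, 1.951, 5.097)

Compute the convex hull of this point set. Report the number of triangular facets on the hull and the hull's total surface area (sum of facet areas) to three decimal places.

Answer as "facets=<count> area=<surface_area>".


facets=12 area=530.629

Points on the hull: [0, 1, 2, 3, 4, 5, 6, 7] (8 of 8).

Facet areas (half cross-product norm):
  f1: (p5, p6, p7) → 108.5234
  f2: (p5, p3, p6) → 36.8719
  f3: (p5, p4, p7) → 60.8510
  f4: (p5, p3, p4) → 45.4187
  f5: (p2, p6, p7) → 70.4193
  f6: (p2, p4, p7) → 19.4819
  f7: (p0, p3, p6) → 8.8626
  f8: (p0, p2, p6) → 16.2879
  f9: (p1, p3, p4) → 38.6685
  f10: (p1, p2, p4) → 27.8712
  f11: (p1, p0, p3) → 37.0231
  f12: (p1, p0, p2) → 60.3490
Σ area = 530.629

Euler: V−E+F = 8−18+12 = 2.


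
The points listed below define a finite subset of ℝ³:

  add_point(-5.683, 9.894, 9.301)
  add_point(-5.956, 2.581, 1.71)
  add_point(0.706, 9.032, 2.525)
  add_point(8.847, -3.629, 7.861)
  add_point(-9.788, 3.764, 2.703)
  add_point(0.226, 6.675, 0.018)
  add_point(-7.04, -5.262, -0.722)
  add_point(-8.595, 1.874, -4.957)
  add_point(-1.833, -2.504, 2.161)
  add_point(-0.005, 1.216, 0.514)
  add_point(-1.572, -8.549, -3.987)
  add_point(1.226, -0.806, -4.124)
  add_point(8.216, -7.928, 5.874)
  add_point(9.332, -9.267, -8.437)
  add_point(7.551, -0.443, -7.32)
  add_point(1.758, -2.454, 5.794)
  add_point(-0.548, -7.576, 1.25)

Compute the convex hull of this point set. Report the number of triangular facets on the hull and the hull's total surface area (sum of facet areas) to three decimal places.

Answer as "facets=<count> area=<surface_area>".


facets=22 area=1020.388

Extreme-point indices: [0, 2, 3, 4, 5, 6, 7, 10, 12, 13, 14, 15, 16] — 13 of 17 on the boundary.

Area of each hull facet:
  f1: (p6, p0, p4) → 36.8371
  f2: (p10, p12, p13) → 75.8856
  f3: (p15, p12, p0) → 24.8475
  f4: (p15, p6, p0) → 83.7548
  f5: (p15, p6, p12) → 42.9979
  f6: (p5, p2, p14) → 15.0585
  f7: (p3, p2, p14) → 105.3572
  f8: (p3, p12, p13) → 30.0962
  f9: (p3, p14, p13) → 70.2766
  f10: (p3, p12, p0) → 39.8595
  f11: (p3, p2, p0) → 73.4749
  f12: (p16, p6, p12) → 12.1052
  f13: (p16, p10, p12) → 21.2928
  f14: (p16, p10, p6) → 17.9942
  f15: (p7, p10, p6) → 28.8627
  f16: (p7, p14, p13) → 70.1146
  f17: (p7, p10, p13) → 62.7738
  f18: (p7, p6, p4) → 32.5801
  f19: (p7, p5, p14) → 70.4108
  f20: (p7, p5, p2) → 13.5183
  f21: (p7, p0, p4) → 27.2127
  f22: (p7, p2, p0) → 65.0768
Σ area = 1020.388

Euler: V−E+F = 13−33+22 = 2.


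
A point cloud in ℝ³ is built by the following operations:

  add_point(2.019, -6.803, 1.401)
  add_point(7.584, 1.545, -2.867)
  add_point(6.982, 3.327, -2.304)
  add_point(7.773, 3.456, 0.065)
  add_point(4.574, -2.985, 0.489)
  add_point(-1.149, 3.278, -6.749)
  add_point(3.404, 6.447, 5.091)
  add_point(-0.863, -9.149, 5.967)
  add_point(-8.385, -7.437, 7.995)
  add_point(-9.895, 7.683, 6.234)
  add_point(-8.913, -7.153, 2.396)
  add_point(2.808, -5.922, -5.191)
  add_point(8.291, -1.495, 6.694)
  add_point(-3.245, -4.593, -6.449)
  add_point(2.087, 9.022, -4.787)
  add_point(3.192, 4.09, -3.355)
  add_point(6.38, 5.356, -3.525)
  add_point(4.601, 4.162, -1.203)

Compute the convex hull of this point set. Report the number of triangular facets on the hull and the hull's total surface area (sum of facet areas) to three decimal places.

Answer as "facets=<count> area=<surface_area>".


facets=24 area=955.377

Extreme-point indices: [0, 1, 3, 5, 6, 7, 8, 9, 10, 11, 12, 13, 14, 16] — 14 of 18 on the boundary.

Per-facet area ½‖(b−a)×(c−a)‖:
  f1: (p8, p12, p9) → 131.5738
  f2: (p14, p5, p9) → 54.7895
  f3: (p10, p8, p9) → 42.4148
  f4: (p7, p8, p12) → 39.1991
  f5: (p7, p10, p8) → 22.1915
  f6: (p7, p10, p11) → 54.3588
  f7: (p6, p12, p9) → 51.8709
  f8: (p6, p14, p9) → 68.8271
  f9: (p1, p11, p12) → 46.0577
  f10: (p13, p5, p9) → 65.9818
  f11: (p13, p10, p9) → 83.0152
  f12: (p13, p11, p5) → 25.7546
  f13: (p13, p10, p11) → 32.7257
  f14: (p0, p11, p12) → 30.1926
  f15: (p0, p7, p12) → 28.5936
  f16: (p0, p7, p11) → 9.5971
  f17: (p16, p6, p14) → 26.3886
  f18: (p16, p14, p5) → 19.7564
  f19: (p16, p11, p5) → 42.0950
  f20: (p16, p1, p11) → 15.2407
  f21: (p3, p6, p12) → 29.1493
  f22: (p3, p16, p6) → 15.3567
  f23: (p3, p1, p12) → 13.6269
  f24: (p3, p16, p1) → 6.6194
Σ area = 955.377

Euler characteristic 14−36+24 = 2 ✓


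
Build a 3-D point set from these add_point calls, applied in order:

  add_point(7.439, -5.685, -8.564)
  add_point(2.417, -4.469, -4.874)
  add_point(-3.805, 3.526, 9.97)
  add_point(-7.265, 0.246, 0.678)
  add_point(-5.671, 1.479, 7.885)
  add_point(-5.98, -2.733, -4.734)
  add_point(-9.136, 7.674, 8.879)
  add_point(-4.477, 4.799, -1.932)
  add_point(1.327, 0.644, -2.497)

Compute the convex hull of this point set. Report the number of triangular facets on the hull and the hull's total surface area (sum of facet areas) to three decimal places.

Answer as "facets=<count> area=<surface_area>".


Points on the hull: [0, 1, 2, 3, 4, 5, 6, 7, 8] (9 of 9).

Area of each hull facet:
  f1: (p5, p1, p0) → 15.4766
  f2: (p8, p2, p6) → 45.3794
  f3: (p8, p2, p0) → 38.8067
  f4: (p3, p5, p6) → 8.1336
  f5: (p4, p5, p1) → 56.9662
  f6: (p4, p2, p0) → 36.5192
  f7: (p4, p1, p0) → 20.0909
  f8: (p4, p3, p5) → 12.0314
  f9: (p4, p2, p6) → 11.7130
  f10: (p4, p3, p6) → 26.4142
  f11: (p7, p5, p0) → 57.9553
  f12: (p7, p8, p0) → 20.0324
  f13: (p7, p5, p6) → 44.1464
  f14: (p7, p8, p6) → 37.0655
Σ area = 430.731

Check V−E+F: 9 − 21 + 14 = 2.

facets=14 area=430.731


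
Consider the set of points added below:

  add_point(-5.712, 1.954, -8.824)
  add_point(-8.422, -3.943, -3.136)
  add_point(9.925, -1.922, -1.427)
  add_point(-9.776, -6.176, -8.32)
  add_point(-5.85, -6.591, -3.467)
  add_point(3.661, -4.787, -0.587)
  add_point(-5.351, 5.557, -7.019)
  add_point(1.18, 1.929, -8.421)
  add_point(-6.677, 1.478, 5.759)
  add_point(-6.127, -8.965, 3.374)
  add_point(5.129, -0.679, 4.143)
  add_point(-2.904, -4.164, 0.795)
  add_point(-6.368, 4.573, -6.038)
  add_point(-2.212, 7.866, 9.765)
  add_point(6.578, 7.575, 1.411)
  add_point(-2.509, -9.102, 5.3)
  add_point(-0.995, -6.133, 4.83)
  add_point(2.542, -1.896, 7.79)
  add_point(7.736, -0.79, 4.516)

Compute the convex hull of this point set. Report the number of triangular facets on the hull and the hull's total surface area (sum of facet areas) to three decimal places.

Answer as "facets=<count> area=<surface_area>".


facets=24 area=964.884

Points on the hull: [0, 2, 3, 5, 6, 7, 8, 9, 12, 13, 14, 15, 17, 18] (14 of 19).

Facet areas (half cross-product norm):
  f1: (p5, p2, p3) → 35.3518
  f2: (p5, p15, p3) → 71.1508
  f3: (p5, p15, p2) → 17.7994
  f4: (p8, p15, p13) → 42.9065
  f5: (p18, p15, p2) → 41.5852
  f6: (p0, p6, p3) → 10.7880
  f7: (p14, p6, p13) → 87.8180
  f8: (p14, p18, p2) → 28.7634
  f9: (p14, p18, p13) → 54.1618
  f10: (p9, p15, p3) → 18.3775
  f11: (p9, p8, p3) → 67.3589
  f12: (p9, p8, p15) → 21.9858
  f13: (p12, p6, p13) → 13.7770
  f14: (p12, p8, p13) → 51.8367
  f15: (p12, p6, p3) → 7.9546
  f16: (p12, p8, p3) → 70.0832
  f17: (p17, p15, p13) → 43.4755
  f18: (p17, p18, p13) → 32.8853
  f19: (p17, p18, p15) → 25.3796
  f20: (p7, p14, p2) → 57.5147
  f21: (p7, p14, p6) → 47.7240
  f22: (p7, p0, p6) → 13.8787
  f23: (p7, p2, p3) → 74.0977
  f24: (p7, p0, p3) → 28.2301
Σ area = 964.884

Euler characteristic 14−36+24 = 2 ✓


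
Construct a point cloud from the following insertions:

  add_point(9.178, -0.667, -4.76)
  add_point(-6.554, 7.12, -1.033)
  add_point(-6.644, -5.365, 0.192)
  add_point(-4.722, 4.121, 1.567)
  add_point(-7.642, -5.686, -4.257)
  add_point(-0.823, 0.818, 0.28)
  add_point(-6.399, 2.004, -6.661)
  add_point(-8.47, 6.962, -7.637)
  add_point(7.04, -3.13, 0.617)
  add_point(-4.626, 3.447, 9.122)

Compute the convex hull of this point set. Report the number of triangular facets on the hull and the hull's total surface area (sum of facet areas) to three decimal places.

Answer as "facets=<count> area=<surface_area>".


8 of the 10 inputs are extreme points: [0, 1, 2, 4, 6, 7, 8, 9].

Area of each hull facet:
  f1: (p8, p4, p0) → 48.9681
  f2: (p8, p9, p0) → 41.7932
  f3: (p6, p0, p7) → 36.4492
  f4: (p6, p4, p7) → 11.6805
  f5: (p6, p4, p0) → 64.8217
  f6: (p1, p0, p7) → 61.6767
  f7: (p1, p9, p7) → 13.8556
  f8: (p1, p9, p0) → 97.8586
  f9: (p2, p4, p7) → 29.3935
  f10: (p2, p9, p7) → 91.8481
  f11: (p2, p8, p4) → 30.6422
  f12: (p2, p8, p9) → 84.3495
Σ area = 613.337

Euler characteristic 8−18+12 = 2 ✓

facets=12 area=613.337


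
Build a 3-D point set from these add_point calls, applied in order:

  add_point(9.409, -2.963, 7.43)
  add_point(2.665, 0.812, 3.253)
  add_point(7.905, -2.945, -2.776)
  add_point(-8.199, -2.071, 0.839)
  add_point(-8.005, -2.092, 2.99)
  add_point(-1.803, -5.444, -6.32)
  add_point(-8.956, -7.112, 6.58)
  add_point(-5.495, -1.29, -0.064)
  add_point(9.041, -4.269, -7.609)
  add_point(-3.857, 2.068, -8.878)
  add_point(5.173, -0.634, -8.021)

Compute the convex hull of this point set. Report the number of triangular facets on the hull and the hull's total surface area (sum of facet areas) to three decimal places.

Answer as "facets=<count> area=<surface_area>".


facets=14 area=658.927

Hull vertices (9/11): indices [0, 1, 3, 4, 5, 6, 8, 9, 10].

Per-facet area ½‖(b−a)×(c−a)‖:
  f1: (p1, p0, p6) → 61.0916
  f2: (p8, p0, p6) → 141.7474
  f3: (p4, p1, p6) → 32.4241
  f4: (p4, p1, p9) → 68.2338
  f5: (p5, p8, p6) → 65.8349
  f6: (p5, p8, p9) → 44.7289
  f7: (p10, p1, p9) → 54.4307
  f8: (p10, p8, p9) → 11.2329
  f9: (p10, p1, p0) → 49.6124
  f10: (p10, p8, p0) → 40.1704
  f11: (p3, p4, p6) → 5.5561
  f12: (p3, p4, p9) → 7.1145
  f13: (p3, p5, p6) → 36.2817
  f14: (p3, p5, p9) → 40.4672
Σ area = 658.927

Check V−E+F: 9 − 21 + 14 = 2.


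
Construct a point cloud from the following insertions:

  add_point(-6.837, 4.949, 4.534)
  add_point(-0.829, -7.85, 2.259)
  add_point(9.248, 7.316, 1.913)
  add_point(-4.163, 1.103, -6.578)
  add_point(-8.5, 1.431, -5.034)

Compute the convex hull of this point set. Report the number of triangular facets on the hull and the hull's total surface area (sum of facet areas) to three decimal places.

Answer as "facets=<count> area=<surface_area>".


5 of the 5 inputs are extreme points: [0, 1, 2, 3, 4].

Area of each hull facet:
  f1: (p0, p2, p4) → 84.9027
  f2: (p0, p1, p4) → 68.2894
  f3: (p0, p1, p2) → 112.2398
  f4: (p3, p2, p4) → 32.9347
  f5: (p3, p1, p4) → 29.9732
  f6: (p3, p1, p2) → 106.1811
Σ area = 434.521

Euler: V−E+F = 5−9+6 = 2.

facets=6 area=434.521


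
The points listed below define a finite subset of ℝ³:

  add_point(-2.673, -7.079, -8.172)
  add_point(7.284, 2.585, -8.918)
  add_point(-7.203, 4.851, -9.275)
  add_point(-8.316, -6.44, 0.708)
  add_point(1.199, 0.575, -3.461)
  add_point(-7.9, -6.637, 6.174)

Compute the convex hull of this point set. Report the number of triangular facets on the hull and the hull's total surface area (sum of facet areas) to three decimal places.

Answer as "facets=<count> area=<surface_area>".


6 of the 6 inputs are extreme points: [0, 1, 2, 3, 4, 5].

Triangle areas on the boundary:
  f1: (p0, p2, p3) → 66.4853
  f2: (p0, p2, p1) → 81.6038
  f3: (p5, p2, p3) → 30.4098
  f4: (p5, p0, p3) → 17.4723
  f5: (p5, p0, p1) → 102.0215
  f6: (p4, p2, p1) → 46.2998
  f7: (p4, p5, p1) → 16.8471
  f8: (p4, p5, p2) → 83.3943
Σ area = 444.534

Check V−E+F: 6 − 12 + 8 = 2.

facets=8 area=444.534


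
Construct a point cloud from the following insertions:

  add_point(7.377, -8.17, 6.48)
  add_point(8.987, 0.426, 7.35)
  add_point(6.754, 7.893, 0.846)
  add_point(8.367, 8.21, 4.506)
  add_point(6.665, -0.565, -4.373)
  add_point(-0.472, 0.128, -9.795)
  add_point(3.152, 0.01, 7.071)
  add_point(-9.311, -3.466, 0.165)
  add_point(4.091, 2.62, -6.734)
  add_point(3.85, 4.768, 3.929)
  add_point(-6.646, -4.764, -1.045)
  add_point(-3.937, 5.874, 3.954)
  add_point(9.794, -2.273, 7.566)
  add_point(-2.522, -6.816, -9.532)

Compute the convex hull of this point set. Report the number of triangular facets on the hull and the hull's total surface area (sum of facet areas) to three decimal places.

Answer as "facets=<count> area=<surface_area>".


Points on the hull: [0, 1, 2, 3, 4, 5, 6, 7, 8, 10, 11, 12, 13] (13 of 14).

Per-facet area ½‖(b−a)×(c−a)‖:
  f1: (p13, p5, p7) → 44.4355
  f2: (p11, p5, p7) → 75.7369
  f3: (p10, p13, p7) → 9.7925
  f4: (p6, p11, p3) → 47.8701
  f5: (p6, p11, p7) → 55.4238
  f6: (p0, p10, p13) → 78.5773
  f7: (p0, p10, p7) → 20.2903
  f8: (p0, p6, p7) → 66.8995
  f9: (p0, p6, p12) → 22.7056
  f10: (p4, p13, p5) → 32.2940
  f11: (p4, p8, p5) → 13.1488
  f12: (p4, p0, p13) → 80.9489
  f13: (p4, p0, p12) → 39.9355
  f14: (p4, p3, p12) → 61.9695
  f15: (p2, p11, p5) → 79.5604
  f16: (p2, p8, p5) → 15.8905
  f17: (p2, p11, p3) → 22.4649
  f18: (p2, p4, p3) → 16.6542
  f19: (p2, p4, p8) → 22.3619
  f20: (p1, p3, p12) → 3.9320
  f21: (p1, p6, p12) → 8.0698
  f22: (p1, p6, p3) → 24.3278
Σ area = 843.290

Euler: V−E+F = 13−33+22 = 2.

facets=22 area=843.290


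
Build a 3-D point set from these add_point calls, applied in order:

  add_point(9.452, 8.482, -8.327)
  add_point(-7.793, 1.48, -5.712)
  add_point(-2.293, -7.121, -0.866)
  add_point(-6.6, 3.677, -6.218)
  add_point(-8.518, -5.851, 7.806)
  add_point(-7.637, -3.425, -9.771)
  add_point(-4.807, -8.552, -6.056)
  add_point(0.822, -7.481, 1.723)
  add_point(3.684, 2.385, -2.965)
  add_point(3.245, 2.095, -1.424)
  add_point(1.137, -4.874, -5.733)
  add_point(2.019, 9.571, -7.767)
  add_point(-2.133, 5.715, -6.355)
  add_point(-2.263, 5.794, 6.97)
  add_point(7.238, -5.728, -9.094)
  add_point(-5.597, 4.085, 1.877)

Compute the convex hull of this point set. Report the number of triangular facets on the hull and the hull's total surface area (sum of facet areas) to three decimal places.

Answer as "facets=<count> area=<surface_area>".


facets=18 area=994.338

Extreme-point indices: [0, 1, 3, 4, 5, 6, 7, 11, 13, 14, 15] — 11 of 16 on the boundary.

Per-facet area ½‖(b−a)×(c−a)‖:
  f1: (p13, p11, p0) → 56.7475
  f2: (p7, p6, p4) → 54.3893
  f3: (p7, p14, p6) → 56.8364
  f4: (p7, p13, p4) → 71.2017
  f5: (p7, p13, p0) → 136.1991
  f6: (p7, p14, p0) → 90.1316
  f7: (p5, p6, p4) → 48.7807
  f8: (p5, p1, p4) → 48.0904
  f9: (p5, p14, p6) → 43.9776
  f10: (p5, p11, p0) → 54.5704
  f11: (p5, p14, p0) → 108.4991
  f12: (p3, p5, p11) → 35.6899
  f13: (p3, p5, p1) → 6.9103
  f14: (p15, p3, p1) → 10.3677
  f15: (p15, p13, p4) → 37.6852
  f16: (p15, p1, p4) → 49.2283
  f17: (p15, p13, p11) → 41.9339
  f18: (p15, p3, p11) → 43.0989
Σ area = 994.338

Euler characteristic 11−27+18 = 2 ✓


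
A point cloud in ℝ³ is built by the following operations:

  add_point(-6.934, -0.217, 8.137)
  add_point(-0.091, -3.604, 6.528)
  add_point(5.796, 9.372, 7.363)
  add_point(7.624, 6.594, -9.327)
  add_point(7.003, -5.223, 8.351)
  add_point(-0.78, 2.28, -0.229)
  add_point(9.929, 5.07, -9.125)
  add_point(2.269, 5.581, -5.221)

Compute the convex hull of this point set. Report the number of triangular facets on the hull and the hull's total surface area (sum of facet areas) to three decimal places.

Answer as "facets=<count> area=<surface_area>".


Points on the hull: [0, 1, 2, 3, 4, 5, 6, 7] (8 of 8).

Triangle areas on the boundary:
  f1: (p2, p4, p0) → 98.9193
  f2: (p2, p4, p6) → 126.0822
  f3: (p7, p2, p0) → 102.5065
  f4: (p1, p4, p0) → 14.2779
  f5: (p1, p4, p6) → 75.5936
  f6: (p3, p2, p6) → 23.4384
  f7: (p3, p7, p2) → 44.1136
  f8: (p5, p1, p6) → 53.6163
  f9: (p5, p3, p6) → 17.3229
  f10: (p5, p3, p7) → 11.0343
  f11: (p5, p7, p0) → 10.2231
  f12: (p5, p1, p0) → 34.3772
Σ area = 611.505

Euler: V−E+F = 8−18+12 = 2.

facets=12 area=611.505


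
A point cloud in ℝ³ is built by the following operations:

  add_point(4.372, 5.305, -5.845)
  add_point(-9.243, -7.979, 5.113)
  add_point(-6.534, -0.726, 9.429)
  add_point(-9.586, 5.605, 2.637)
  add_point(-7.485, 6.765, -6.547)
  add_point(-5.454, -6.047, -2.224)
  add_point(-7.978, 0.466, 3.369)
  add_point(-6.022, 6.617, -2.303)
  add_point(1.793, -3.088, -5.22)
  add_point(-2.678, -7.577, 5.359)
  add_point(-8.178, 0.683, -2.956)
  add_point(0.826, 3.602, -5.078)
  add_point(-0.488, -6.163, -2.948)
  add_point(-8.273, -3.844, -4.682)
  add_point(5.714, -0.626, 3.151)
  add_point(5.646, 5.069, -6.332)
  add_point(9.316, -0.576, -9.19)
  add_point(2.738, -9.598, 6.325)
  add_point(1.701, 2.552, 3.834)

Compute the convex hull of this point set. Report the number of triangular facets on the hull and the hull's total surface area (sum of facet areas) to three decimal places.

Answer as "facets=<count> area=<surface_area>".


Points on the hull: [0, 1, 2, 3, 4, 5, 7, 12, 13, 14, 15, 16, 17, 18] (14 of 19).

Per-facet area ½‖(b−a)×(c−a)‖:
  f1: (p13, p4, p3) → 48.8473
  f2: (p13, p1, p3) → 61.9076
  f3: (p13, p4, p16) → 95.4762
  f4: (p2, p18, p3) → 48.3857
  f5: (p2, p1, p3) → 43.1171
  f6: (p2, p1, p17) → 52.2659
  f7: (p14, p17, p16) → 58.9473
  f8: (p14, p2, p17) → 62.3598
  f9: (p14, p2, p18) → 23.6139
  f10: (p15, p4, p16) → 39.1005
  f11: (p15, p14, p16) → 40.3697
  f12: (p15, p14, p18) → 27.9376
  f13: (p5, p1, p17) → 48.7443
  f14: (p5, p13, p1) → 17.4666
  f15: (p7, p4, p3) → 11.3620
  f16: (p7, p18, p3) → 32.7593
  f17: (p12, p17, p16) → 63.1011
  f18: (p12, p5, p17) → 25.6524
  f19: (p12, p13, p16) → 46.6689
  f20: (p12, p5, p13) → 8.9325
  f21: (p0, p15, p4) → 3.3956
  f22: (p0, p7, p4) → 24.8353
  f23: (p0, p15, p18) → 6.1629
  f24: (p0, p7, p18) → 49.6051
Σ area = 941.015

Euler characteristic 14−36+24 = 2 ✓

facets=24 area=941.015


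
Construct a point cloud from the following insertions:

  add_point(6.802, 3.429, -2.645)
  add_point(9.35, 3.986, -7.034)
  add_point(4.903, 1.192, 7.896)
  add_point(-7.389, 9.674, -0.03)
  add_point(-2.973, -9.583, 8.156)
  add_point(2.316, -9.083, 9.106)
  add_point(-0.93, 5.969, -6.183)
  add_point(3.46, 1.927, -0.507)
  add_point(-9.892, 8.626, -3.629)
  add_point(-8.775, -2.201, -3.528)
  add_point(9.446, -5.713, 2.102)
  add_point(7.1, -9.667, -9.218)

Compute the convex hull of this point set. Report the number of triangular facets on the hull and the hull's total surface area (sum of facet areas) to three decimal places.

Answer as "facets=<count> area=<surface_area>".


facets=16 area=1089.636

Hull vertices (10/12): indices [1, 2, 3, 4, 5, 6, 8, 9, 10, 11].

Area of each hull facet:
  f1: (p11, p5, p10) → 59.5472
  f2: (p2, p5, p10) → 47.0762
  f3: (p6, p11, p8) → 61.5884
  f4: (p9, p11, p8) → 87.6030
  f5: (p1, p2, p10) → 66.8588
  f6: (p1, p11, p10) → 74.5666
  f7: (p1, p6, p11) → 73.5155
  f8: (p1, p3, p2) → 126.4617
  f9: (p1, p6, p8) → 10.5586
  f10: (p1, p3, p8) → 42.5184
  f11: (p4, p11, p5) → 50.9861
  f12: (p4, p9, p11) → 132.1930
  f13: (p4, p2, p5) → 27.3876
  f14: (p4, p3, p2) → 112.8369
  f15: (p4, p9, p8) → 68.8266
  f16: (p4, p3, p8) → 47.1116
Σ area = 1089.636

Check V−E+F: 10 − 24 + 16 = 2.
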